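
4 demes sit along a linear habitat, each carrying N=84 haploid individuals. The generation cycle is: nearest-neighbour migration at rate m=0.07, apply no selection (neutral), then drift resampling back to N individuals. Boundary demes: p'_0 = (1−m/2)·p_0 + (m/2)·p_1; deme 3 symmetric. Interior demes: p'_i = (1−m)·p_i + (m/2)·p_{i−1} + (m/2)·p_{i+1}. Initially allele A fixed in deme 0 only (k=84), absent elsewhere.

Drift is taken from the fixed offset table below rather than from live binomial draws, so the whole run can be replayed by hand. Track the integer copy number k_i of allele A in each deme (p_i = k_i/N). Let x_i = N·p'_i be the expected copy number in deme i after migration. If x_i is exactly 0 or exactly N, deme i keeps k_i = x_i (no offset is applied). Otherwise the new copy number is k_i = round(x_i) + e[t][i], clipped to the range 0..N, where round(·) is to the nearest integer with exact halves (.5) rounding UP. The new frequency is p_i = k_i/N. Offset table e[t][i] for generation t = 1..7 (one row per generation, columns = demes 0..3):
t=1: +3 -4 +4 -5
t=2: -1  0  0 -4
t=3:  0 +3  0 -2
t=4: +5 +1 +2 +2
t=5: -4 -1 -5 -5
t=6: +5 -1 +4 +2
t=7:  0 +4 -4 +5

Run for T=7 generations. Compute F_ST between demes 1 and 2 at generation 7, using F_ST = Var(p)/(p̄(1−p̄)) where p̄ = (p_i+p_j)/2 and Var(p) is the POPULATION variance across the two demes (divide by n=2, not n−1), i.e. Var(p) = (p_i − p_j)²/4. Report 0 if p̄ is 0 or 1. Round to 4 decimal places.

t=0: k=[84 0 0 0]
t=1: x=[81.0600 2.9400 0.0000 0.0000] k=[84 0 0 0]
t=2: x=[81.0600 2.9400 0.0000 0.0000] k=[80 3 0 0]
t=3: x=[77.3050 5.5900 0.1050 0.0000] k=[77 9 0 0]
t=4: x=[74.6200 11.0650 0.3150 0.0000] k=[80 12 2 0]
t=5: x=[77.6200 14.0300 2.2800 0.0700] k=[74 13 0 0]
t=6: x=[71.8650 14.6800 0.4550 0.0000] k=[77 14 4 0]
t=7: x=[74.7950 15.8550 4.2100 0.1400] k=[75 20 0 5]

0.1351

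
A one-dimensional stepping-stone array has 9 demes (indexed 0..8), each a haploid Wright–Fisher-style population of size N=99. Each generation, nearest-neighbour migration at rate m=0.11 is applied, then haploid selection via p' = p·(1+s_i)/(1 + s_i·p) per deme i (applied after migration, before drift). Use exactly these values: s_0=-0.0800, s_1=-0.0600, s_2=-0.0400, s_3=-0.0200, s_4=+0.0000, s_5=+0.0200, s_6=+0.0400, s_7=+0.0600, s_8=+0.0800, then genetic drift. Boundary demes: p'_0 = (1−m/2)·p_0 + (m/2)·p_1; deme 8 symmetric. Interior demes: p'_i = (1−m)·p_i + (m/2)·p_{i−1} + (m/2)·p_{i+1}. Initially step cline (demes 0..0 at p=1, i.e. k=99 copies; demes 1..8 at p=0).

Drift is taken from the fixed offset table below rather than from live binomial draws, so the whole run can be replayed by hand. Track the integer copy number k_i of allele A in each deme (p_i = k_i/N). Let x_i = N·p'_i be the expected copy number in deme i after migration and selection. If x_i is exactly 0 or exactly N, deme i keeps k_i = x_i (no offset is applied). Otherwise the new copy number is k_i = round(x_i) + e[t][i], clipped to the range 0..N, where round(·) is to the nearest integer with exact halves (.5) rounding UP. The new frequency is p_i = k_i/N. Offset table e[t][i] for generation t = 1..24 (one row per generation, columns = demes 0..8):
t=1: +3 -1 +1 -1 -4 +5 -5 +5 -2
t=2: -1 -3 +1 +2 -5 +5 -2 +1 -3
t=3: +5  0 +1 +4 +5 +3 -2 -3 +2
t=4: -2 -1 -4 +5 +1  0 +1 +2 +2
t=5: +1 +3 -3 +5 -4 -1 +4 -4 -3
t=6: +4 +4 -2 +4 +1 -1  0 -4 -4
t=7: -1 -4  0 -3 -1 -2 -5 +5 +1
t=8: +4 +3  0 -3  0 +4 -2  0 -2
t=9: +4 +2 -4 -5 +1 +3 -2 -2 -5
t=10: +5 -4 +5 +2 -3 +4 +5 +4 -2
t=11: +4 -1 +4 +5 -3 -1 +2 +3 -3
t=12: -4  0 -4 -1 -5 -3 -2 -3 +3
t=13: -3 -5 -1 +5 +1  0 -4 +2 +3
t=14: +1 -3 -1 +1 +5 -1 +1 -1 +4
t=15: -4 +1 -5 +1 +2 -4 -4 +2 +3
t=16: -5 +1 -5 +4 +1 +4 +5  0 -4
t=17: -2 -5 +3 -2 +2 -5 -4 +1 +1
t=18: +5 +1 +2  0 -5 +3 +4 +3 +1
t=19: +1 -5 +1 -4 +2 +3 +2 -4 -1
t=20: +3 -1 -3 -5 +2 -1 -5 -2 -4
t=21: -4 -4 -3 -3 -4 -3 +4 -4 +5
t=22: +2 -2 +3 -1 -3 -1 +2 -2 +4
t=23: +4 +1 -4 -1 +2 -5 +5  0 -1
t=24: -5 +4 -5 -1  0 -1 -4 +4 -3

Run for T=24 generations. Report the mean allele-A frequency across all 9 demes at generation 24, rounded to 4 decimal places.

0.0640

t=0: k=[99 0 0 0 0 0 0 0 0]
t=1: x=[93.1097 5.1352 0.0000 0.0000 0.0000 0.0000 0.0000 0.0000 0.0000] k=[96 4 0 0 0 0 0 0 0]
t=2: x=[90.3007 8.3544 0.2112 0.0000 0.0000 0.0000 0.0000 0.0000 0.0000] k=[89 5 1 0 0 0 0 0 0]
t=3: x=[83.3102 8.8866 1.1189 0.0539 0.0000 0.0000 0.0000 0.0000 0.0000] k=[88 9 2 4 0 0 0 0 0]
t=4: x=[82.5425 12.2788 2.3976 3.5993 0.2200 0.0000 0.0000 0.0000 0.0000] k=[81 11 0 9 1 0 0 0 0]
t=5: x=[75.6972 13.5069 1.0565 7.9166 1.3850 0.0561 0.0000 0.0000 0.0000] k=[77 17 0 13 0 0 0 0 0]
t=6: x=[72.0978 18.4193 1.5851 11.3652 0.7150 0.0000 0.0000 0.0000 0.0000] k=[76 22 0 15 2 0 0 0 0]
t=7: x=[71.4013 22.6607 1.9552 13.2268 2.6050 0.1122 0.0000 0.0000 0.0000] k=[70 19 2 10 2 0 0 0 0]
t=8: x=[65.3689 19.8691 3.2444 8.9541 2.3300 0.1122 0.0000 0.0000 0.0000] k=[69 23 3 6 2 4 0 0 0]
t=9: x=[64.6235 23.3093 4.1015 5.5089 2.3300 3.7406 0.2288 0.0000 0.0000] k=[69 25 0 1 3 7 0 0 0]
t=10: x=[64.7366 24.8749 1.3736 1.0341 3.1100 6.5145 0.4003 0.0000 0.0000] k=[70 21 6 3 0 11 5 0 0]
t=11: x=[65.4820 21.8000 6.4109 2.9418 0.7700 10.2455 5.2465 0.2915 0.0000] k=[69 21 10 8 0 9 7 3 0]
t=12: x=[64.5105 21.9595 10.1181 7.5283 0.9350 8.5484 7.1457 3.2323 0.1782] k=[61 22 6 7 0 6 5 0 3]
t=13: x=[56.8504 22.1819 6.6763 6.4373 0.7150 5.7208 4.9616 0.4663 3.0548] k=[54 17 6 11 2 6 1 2 6]
t=14: x=[49.9033 17.5199 6.6232 10.0462 2.7150 5.6089 1.3825 2.2919 6.2134] k=[51 15 6 11 8 5 2 1 10]
t=15: x=[46.9585 15.6523 6.5170 10.3709 8.0000 5.0949 2.1925 1.6415 10.1872] k=[43 17 2 11 10 1 0 4 13]
t=16: x=[39.5738 16.7272 3.1915 10.2627 9.5600 1.4684 0.2860 4.5198 13.3703] k=[35 18 0 14 11 5 5 5 9]
t=17: x=[32.2269 17.0538 1.6908 12.8376 10.8350 5.4308 5.1895 5.5158 9.4156] k=[30 12 5 11 13 0 1 7 10]
t=18: x=[27.3299 11.9399 5.4991 10.5875 12.1750 0.7853 1.3253 7.2152 10.5380] k=[32 13 7 11 7 4 5 10 12]
t=19: x=[29.2092 13.0002 7.2702 10.3709 7.0550 4.3007 5.4174 10.3633 12.7190] k=[30 8 8 6 9 7 7 6 12]
t=20: x=[27.1177 8.7060 7.5986 6.1573 8.7250 7.2418 7.2026 6.7420 12.4859] k=[30 8 5 1 11 6 2 5 8]
t=21: x=[27.1177 8.5492 4.7567 1.7352 10.1750 6.1686 2.4780 5.2840 8.4086] k=[23 5 2 0 6 3 6 1 13]
t=22: x=[20.6159 5.4949 1.9744 0.4312 5.5050 3.3943 5.7694 2.0487 13.1956] k=[23 3 5 0 3 2 8 0 17]
t=23: x=[20.5110 3.9675 4.4387 0.4312 2.7800 2.4315 7.4973 1.4563 17.1278] k=[25 5 0 0 5 0 12 1 16]
t=24: x=[22.4210 5.4949 0.2640 0.2695 4.4500 0.9535 11.1162 2.5720 16.1905] k=[17 9 0 0 4 0 7 7 13]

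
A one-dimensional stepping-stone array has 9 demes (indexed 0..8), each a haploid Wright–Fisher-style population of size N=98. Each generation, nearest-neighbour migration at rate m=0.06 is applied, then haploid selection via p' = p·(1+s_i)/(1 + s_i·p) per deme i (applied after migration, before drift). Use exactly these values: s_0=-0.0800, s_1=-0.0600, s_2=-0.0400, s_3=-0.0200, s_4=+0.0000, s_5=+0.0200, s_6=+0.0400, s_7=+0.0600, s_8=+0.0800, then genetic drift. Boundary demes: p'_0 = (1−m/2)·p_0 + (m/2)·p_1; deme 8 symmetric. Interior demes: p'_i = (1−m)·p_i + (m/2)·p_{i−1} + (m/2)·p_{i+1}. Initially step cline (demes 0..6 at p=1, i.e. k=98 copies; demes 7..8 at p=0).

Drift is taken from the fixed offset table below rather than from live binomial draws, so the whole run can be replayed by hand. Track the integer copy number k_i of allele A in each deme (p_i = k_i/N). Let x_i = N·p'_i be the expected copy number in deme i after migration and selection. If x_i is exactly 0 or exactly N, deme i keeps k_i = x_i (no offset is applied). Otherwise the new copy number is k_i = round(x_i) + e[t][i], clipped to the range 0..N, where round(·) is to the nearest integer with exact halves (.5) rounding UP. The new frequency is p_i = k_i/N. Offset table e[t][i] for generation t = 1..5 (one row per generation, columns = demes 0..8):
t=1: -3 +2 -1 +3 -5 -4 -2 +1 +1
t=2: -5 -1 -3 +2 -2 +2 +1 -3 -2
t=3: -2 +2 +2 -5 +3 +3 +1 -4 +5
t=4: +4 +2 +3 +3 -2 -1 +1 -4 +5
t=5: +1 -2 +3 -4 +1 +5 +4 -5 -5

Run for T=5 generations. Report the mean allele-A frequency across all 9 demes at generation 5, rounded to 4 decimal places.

0.7766

t=0: k=[98 98 98 98 98 98 98 0 0]
t=1: x=[98.0000 98.0000 98.0000 98.0000 98.0000 98.0000 95.1698 3.1108 0.0000] k=[98 98 98 98 98 98 93 4 0]
t=2: x=[98.0000 98.0000 98.0000 98.0000 98.0000 97.8529 90.7478 6.9153 0.1296] k=[98 98 98 98 98 98 92 4 0]
t=3: x=[98.0000 98.0000 98.0000 98.0000 98.0000 97.8235 89.8383 6.8837 0.1296] k=[98 98 98 98 98 98 91 3 5]
t=4: x=[98.0000 98.0000 98.0000 98.0000 98.0000 97.7941 88.8990 6.0210 5.3138] k=[98 98 98 98 98 97 90 2 10]
t=5: x=[98.0000 98.0000 98.0000 98.0000 97.9700 96.8429 87.9299 5.1574 10.4575] k=[98 98 98 98 98 98 92 0 5]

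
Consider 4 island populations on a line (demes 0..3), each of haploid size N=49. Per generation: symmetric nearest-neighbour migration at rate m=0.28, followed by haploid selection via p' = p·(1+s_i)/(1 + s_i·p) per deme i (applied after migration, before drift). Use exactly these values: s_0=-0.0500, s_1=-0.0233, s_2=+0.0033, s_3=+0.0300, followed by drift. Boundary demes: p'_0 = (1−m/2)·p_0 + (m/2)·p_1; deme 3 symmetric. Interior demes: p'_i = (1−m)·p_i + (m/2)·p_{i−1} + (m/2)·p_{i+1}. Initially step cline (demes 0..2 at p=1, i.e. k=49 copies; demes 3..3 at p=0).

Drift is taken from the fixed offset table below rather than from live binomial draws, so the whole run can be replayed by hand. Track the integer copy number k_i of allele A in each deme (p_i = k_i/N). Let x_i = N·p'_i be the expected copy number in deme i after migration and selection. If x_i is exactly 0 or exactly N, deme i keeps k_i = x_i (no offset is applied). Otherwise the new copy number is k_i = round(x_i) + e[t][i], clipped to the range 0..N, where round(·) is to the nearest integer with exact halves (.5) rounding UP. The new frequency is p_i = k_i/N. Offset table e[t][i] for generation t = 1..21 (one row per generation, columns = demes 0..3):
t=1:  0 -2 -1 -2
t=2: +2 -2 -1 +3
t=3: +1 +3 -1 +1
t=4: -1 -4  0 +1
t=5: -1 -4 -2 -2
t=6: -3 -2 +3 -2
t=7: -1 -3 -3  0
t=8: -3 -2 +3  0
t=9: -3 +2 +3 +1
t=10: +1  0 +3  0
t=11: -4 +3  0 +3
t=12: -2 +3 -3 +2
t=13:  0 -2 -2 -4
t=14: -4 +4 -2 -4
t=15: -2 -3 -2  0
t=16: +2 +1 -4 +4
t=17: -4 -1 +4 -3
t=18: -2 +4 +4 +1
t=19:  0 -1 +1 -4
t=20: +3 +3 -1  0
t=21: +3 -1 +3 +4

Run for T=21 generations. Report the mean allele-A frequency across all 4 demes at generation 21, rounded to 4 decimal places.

0.6173

t=0: k=[49 49 49 0]
t=1: x=[49.0000 49.0000 42.1594 7.0362] k=[49 49 41 5]
t=2: x=[49.0000 47.8539 37.1097 10.2780] k=[49 46 36 13]
t=3: x=[48.5581 44.9329 34.2140 16.5423] k=[49 48 33 18]
t=4: x=[48.8527 45.9737 33.0355 20.4513] k=[48 42 33 21]
t=5: x=[47.0670 41.4303 32.6159 23.0405] k=[46 37 31 21]
t=6: x=[44.5362 37.2102 30.4780 22.7599] k=[42 35 33 21]
t=7: x=[40.6714 35.4703 31.6370 23.0405] k=[40 32 29 23]
t=8: x=[38.4619 32.4425 28.6192 24.2020] k=[35 30 32 24]
t=9: x=[33.7668 30.7106 30.6378 25.4817] k=[31 33 34 26]
t=10: x=[30.6958 32.6038 32.7758 27.4774] k=[32 33 36 27]
t=11: x=[31.5683 33.0272 34.3539 28.6127] k=[28 36 34 32]
t=12: x=[28.5112 34.3591 34.0343 32.6040] k=[27 37 31 35]
t=13: x=[27.7852 34.5207 32.4361 34.7407] k=[28 33 30 31]
t=14: x=[28.0876 31.6165 30.5979 31.1964] k=[24 36 29 27]
t=15: x=[25.0525 33.0877 29.7385 27.6368] k=[23 30 28 28]
t=16: x=[23.3524 28.4593 28.3194 28.3539] k=[25 29 24 32]
t=17: x=[24.9323 27.4558 25.8602 31.2162] k=[21 26 30 28]
t=18: x=[21.0818 25.5719 29.1989 28.6326] k=[19 30 33 30]
t=19: x=[19.9307 28.5999 32.1964 30.7597] k=[20 28 33 27]
t=20: x=[20.5059 27.2954 31.4971 28.1946] k=[24 30 30 28]
t=21: x=[24.2117 28.8810 29.7585 28.6326] k=[27 28 33 33]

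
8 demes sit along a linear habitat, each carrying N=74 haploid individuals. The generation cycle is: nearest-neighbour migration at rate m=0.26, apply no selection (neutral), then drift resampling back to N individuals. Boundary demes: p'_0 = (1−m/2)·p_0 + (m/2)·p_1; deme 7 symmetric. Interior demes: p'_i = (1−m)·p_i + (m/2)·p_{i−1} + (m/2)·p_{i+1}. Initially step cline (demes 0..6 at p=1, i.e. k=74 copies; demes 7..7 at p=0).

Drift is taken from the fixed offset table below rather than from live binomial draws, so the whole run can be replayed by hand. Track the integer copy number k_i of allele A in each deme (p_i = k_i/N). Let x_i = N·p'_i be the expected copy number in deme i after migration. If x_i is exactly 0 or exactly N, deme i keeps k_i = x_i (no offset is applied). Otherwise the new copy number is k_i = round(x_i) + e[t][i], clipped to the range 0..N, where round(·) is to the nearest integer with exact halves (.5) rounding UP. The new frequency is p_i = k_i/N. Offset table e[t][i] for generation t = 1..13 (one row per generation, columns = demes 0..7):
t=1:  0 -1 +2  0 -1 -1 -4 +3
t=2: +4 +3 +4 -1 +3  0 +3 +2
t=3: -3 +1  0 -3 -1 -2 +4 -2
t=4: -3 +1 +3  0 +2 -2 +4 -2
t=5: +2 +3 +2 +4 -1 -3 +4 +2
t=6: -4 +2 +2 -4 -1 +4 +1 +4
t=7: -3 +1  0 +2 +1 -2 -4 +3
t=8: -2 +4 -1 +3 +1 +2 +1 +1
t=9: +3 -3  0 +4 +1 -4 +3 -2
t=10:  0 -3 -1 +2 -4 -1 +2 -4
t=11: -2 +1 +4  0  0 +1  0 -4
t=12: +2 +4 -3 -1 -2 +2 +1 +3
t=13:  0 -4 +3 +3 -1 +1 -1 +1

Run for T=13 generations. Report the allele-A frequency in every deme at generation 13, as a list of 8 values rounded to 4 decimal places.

t=0: k=[74 74 74 74 74 74 74 0]
t=1: x=[74.0000 74.0000 74.0000 74.0000 74.0000 74.0000 64.3800 9.6200] k=[74 74 74 74 74 74 60 13]
t=2: x=[74.0000 74.0000 74.0000 74.0000 74.0000 72.1800 55.7100 19.1100] k=[74 74 74 74 74 72 59 21]
t=3: x=[74.0000 74.0000 74.0000 74.0000 73.7400 70.5700 55.7500 25.9400] k=[74 74 74 74 73 69 60 24]
t=4: x=[74.0000 74.0000 74.0000 73.8700 72.6100 68.3500 56.4900 28.6800] k=[74 74 74 74 74 66 60 27]
t=5: x=[74.0000 74.0000 74.0000 74.0000 72.9600 66.2600 56.4900 31.2900] k=[74 74 74 74 72 63 60 33]
t=6: x=[74.0000 74.0000 74.0000 73.7400 71.0900 63.7800 56.8800 36.5100] k=[74 74 74 70 70 68 58 41]
t=7: x=[74.0000 74.0000 73.4800 70.5200 69.7400 66.9600 57.0900 43.2100] k=[74 74 73 73 71 65 53 46]
t=8: x=[74.0000 73.8700 73.1300 72.7400 70.4800 64.2200 53.6500 46.9100] k=[74 74 72 74 71 66 55 48]
t=9: x=[74.0000 73.7400 72.5200 73.3500 70.7400 65.2200 55.5200 48.9100] k=[74 71 73 74 72 61 59 47]
t=10: x=[73.6100 71.6500 72.8700 73.6100 70.8300 62.1700 57.7000 48.5600] k=[74 69 72 74 67 61 60 45]
t=11: x=[73.3500 70.0400 71.8700 72.8300 67.1300 61.6500 58.1800 46.9500] k=[71 71 74 73 67 63 58 43]
t=12: x=[71.0000 71.3900 73.4800 72.3500 67.2600 62.8700 56.7000 44.9500] k=[73 74 70 71 65 65 58 48]
t=13: x=[73.1300 73.3500 70.6500 70.0900 65.7800 64.0900 57.6100 49.3000] k=[73 69 74 73 65 65 57 50]

[0.9865, 0.9324, 1.0000, 0.9865, 0.8784, 0.8784, 0.7703, 0.6757]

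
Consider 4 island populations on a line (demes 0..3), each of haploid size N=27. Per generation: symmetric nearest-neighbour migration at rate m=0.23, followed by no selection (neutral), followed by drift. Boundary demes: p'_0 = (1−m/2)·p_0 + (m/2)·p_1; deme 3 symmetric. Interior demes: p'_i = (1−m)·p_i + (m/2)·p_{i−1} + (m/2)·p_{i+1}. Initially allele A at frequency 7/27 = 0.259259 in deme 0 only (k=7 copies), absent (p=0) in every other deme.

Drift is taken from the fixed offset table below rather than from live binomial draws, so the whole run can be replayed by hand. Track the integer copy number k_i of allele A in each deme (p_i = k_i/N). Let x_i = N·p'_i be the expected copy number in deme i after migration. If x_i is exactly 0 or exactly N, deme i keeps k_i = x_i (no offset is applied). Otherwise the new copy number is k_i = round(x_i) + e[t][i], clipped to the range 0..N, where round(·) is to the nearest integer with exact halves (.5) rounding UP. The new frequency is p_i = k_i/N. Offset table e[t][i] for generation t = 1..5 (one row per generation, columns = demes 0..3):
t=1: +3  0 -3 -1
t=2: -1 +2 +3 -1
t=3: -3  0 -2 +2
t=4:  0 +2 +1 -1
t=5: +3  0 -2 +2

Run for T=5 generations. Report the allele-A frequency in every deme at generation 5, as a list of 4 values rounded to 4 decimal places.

t=0: k=[7 0 0 0]
t=1: x=[6.1950 0.8050 0.0000 0.0000] k=[9 1 0 0]
t=2: x=[8.0800 1.8050 0.1150 0.0000] k=[7 4 3 0]
t=3: x=[6.6550 4.2300 2.7700 0.3450] k=[4 4 1 2]
t=4: x=[4.0000 3.6550 1.4600 1.8850] k=[4 6 2 1]
t=5: x=[4.2300 5.3100 2.3450 1.1150] k=[7 5 0 3]

[0.2593, 0.1852, 0.0000, 0.1111]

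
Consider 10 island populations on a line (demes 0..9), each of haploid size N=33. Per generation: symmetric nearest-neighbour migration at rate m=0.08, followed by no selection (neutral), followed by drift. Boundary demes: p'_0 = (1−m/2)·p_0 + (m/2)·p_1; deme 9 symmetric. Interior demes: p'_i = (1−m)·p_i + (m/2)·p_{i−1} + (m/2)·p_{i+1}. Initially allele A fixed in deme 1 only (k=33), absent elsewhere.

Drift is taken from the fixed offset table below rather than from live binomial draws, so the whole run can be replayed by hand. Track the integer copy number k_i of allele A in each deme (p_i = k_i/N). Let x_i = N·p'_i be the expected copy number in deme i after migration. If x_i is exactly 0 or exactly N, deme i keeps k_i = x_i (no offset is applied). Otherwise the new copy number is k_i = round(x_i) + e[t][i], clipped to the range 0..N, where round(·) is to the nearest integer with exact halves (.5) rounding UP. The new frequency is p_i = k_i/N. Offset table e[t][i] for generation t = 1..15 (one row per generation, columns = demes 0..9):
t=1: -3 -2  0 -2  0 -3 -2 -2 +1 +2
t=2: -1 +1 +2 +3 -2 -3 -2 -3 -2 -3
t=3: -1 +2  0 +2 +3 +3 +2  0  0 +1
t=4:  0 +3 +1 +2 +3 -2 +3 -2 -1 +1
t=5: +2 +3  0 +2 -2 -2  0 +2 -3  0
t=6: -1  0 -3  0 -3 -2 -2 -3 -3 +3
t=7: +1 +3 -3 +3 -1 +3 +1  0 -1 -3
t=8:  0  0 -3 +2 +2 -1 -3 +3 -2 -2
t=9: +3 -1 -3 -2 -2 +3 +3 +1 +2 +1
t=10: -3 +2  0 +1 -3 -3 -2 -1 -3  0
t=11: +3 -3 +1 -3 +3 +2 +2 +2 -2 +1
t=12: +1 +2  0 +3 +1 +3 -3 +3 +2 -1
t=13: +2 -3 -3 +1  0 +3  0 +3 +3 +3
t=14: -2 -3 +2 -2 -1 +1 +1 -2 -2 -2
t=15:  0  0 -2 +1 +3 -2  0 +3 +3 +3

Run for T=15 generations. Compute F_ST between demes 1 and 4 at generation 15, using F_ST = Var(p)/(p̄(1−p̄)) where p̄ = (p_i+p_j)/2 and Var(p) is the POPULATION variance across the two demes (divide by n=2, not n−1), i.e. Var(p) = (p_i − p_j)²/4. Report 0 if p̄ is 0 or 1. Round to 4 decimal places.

t=0: k=[0 33 0 0 0 0 0 0 0 0]
t=1: x=[1.3200 30.3600 1.3200 0.0000 0.0000 0.0000 0.0000 0.0000 0.0000 0.0000] k=[0 28 1 0 0 0 0 0 0 0]
t=2: x=[1.1200 25.8000 2.0400 0.0400 0.0000 0.0000 0.0000 0.0000 0.0000 0.0000] k=[0 27 4 3 0 0 0 0 0 0]
t=3: x=[1.0800 25.0000 4.8800 2.9200 0.1200 0.0000 0.0000 0.0000 0.0000 0.0000] k=[0 27 5 5 3 0 0 0 0 0]
t=4: x=[1.0800 25.0400 5.8800 4.9200 2.9600 0.1200 0.0000 0.0000 0.0000 0.0000] k=[1 28 7 7 6 0 0 0 0 0]
t=5: x=[2.0800 26.0800 7.8400 6.9600 5.8000 0.2400 0.0000 0.0000 0.0000 0.0000] k=[4 29 8 9 4 0 0 0 0 0]
t=6: x=[5.0000 27.1600 8.8800 8.7600 4.0400 0.1600 0.0000 0.0000 0.0000 0.0000] k=[4 27 6 9 1 0 0 0 0 0]
t=7: x=[4.9200 25.2400 6.9600 8.5600 1.2800 0.0400 0.0000 0.0000 0.0000 0.0000] k=[6 28 4 12 0 3 0 0 0 0]
t=8: x=[6.8800 26.1600 5.2800 11.2000 0.6000 2.7600 0.1200 0.0000 0.0000 0.0000] k=[7 26 2 13 3 2 0 0 0 0]
t=9: x=[7.7600 24.2800 3.4000 12.1600 3.3600 1.9600 0.0800 0.0000 0.0000 0.0000] k=[11 23 0 10 1 5 3 0 0 0]
t=10: x=[11.4800 21.6000 1.3200 9.2400 1.5200 4.7600 2.9600 0.1200 0.0000 0.0000] k=[8 24 1 10 0 2 1 0 0 0]
t=11: x=[8.6400 22.4400 2.2800 9.2400 0.4800 1.8800 1.0000 0.0400 0.0000 0.0000] k=[12 19 3 6 3 4 3 2 0 0]
t=12: x=[12.2800 18.0800 3.7600 5.7600 3.1600 3.9200 3.0000 1.9600 0.0800 0.0000] k=[13 20 4 9 4 7 0 5 2 0]
t=13: x=[13.2800 19.0800 4.8400 8.6000 4.3200 6.6000 0.4800 4.6800 2.0400 0.0800] k=[15 16 2 10 4 10 0 8 5 3]
t=14: x=[15.0400 15.4000 2.8800 9.4400 4.4800 9.3600 0.7200 7.5600 5.0400 3.0800] k=[13 12 5 7 3 10 2 6 3 1]
t=15: x=[12.9600 11.7600 5.3600 6.7600 3.4400 9.4000 2.4800 5.7200 3.0400 1.0800] k=[13 12 3 8 6 7 2 9 6 4]

0.0417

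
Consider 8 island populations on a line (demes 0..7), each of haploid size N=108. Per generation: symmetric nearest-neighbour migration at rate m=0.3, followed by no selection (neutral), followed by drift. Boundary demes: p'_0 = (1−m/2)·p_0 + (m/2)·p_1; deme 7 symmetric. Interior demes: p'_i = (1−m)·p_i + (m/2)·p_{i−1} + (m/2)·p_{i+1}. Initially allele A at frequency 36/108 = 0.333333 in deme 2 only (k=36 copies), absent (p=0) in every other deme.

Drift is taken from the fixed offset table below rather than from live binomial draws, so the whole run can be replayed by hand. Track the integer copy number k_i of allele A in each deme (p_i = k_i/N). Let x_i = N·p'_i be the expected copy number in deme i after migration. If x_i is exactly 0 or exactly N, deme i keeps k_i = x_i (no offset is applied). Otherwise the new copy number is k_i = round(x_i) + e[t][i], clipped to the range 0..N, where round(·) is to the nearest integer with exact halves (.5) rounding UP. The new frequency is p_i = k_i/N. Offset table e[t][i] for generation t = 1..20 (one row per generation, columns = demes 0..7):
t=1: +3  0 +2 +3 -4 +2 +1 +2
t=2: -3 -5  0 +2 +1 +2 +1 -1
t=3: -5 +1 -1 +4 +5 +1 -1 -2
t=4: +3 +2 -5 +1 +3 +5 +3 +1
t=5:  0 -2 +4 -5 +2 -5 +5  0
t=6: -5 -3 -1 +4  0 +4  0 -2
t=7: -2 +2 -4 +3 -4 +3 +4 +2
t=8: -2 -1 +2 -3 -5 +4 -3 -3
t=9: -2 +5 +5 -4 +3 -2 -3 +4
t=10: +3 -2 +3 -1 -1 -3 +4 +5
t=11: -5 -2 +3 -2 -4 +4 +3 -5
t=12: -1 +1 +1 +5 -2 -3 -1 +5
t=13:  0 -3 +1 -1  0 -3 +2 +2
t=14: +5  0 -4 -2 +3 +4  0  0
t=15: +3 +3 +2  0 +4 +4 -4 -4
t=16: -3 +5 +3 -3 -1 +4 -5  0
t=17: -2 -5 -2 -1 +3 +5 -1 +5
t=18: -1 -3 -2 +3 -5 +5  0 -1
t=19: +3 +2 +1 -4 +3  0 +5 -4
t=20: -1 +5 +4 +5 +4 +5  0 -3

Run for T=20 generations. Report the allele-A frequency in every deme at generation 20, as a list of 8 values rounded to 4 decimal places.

[0.0648, 0.1111, 0.1111, 0.1204, 0.1667, 0.2037, 0.1389, 0.0556]

t=0: k=[0 0 36 0 0 0 0 0]
t=1: x=[0.0000 5.4000 25.2000 5.4000 0.0000 0.0000 0.0000 0.0000] k=[0 5 27 8 0 0 0 0]
t=2: x=[0.7500 7.5500 20.8500 9.6500 1.2000 0.0000 0.0000 0.0000] k=[0 3 21 12 2 0 0 0]
t=3: x=[0.4500 5.2500 16.9500 11.8500 3.2000 0.3000 0.0000 0.0000] k=[0 6 16 16 8 1 0 0]
t=4: x=[0.9000 6.6000 14.5000 14.8000 8.1500 1.9000 0.1500 0.0000] k=[4 9 10 16 11 7 3 0]
t=5: x=[4.7500 8.4000 10.7500 14.3500 11.1500 7.0000 3.1500 0.4500] k=[5 6 15 9 13 2 8 0]
t=6: x=[5.1500 7.2000 12.7500 10.5000 10.7500 4.5500 5.9000 1.2000] k=[0 4 12 15 11 9 6 0]
t=7: x=[0.6000 4.6000 11.2500 13.9500 11.3000 8.8500 5.5500 0.9000] k=[0 7 7 17 7 12 10 3]
t=8: x=[1.0500 5.9500 8.5000 14.0000 9.2500 10.9500 9.2500 4.0500] k=[0 5 11 11 4 15 6 1]
t=9: x=[0.7500 5.1500 10.1000 9.9500 6.7000 12.0000 6.6000 1.7500] k=[0 10 15 6 10 10 4 6]
t=10: x=[1.5000 9.2500 12.9000 7.9500 9.4000 9.1000 5.2000 5.7000] k=[5 7 16 7 8 6 9 11]
t=11: x=[5.3000 8.0500 13.3000 8.5000 7.5500 6.7500 8.8500 10.7000] k=[0 6 16 7 4 11 12 6]
t=12: x=[0.9000 6.6000 13.1500 7.9000 5.5000 10.1000 10.9500 6.9000] k=[0 8 14 13 4 7 10 12]
t=13: x=[1.2000 7.7000 12.9500 11.8000 5.8000 7.0000 9.8500 11.7000] k=[1 5 14 11 6 4 12 14]
t=14: x=[1.6000 5.7500 12.2000 10.7000 6.4500 5.5000 11.1000 13.7000] k=[7 6 8 9 9 10 11 14]
t=15: x=[6.8500 6.4500 7.8500 8.8500 9.1500 10.0000 11.3000 13.5500] k=[10 9 10 9 13 14 7 10]
t=16: x=[9.8500 9.3000 9.7000 9.7500 12.5500 12.8000 8.5000 9.5500] k=[7 14 13 7 12 17 4 10]
t=17: x=[8.0500 12.8000 12.2500 8.6500 12.0000 14.3000 6.8500 9.1000] k=[6 8 10 8 15 19 6 14]
t=18: x=[6.3000 8.0000 9.4000 9.3500 14.5500 16.4500 9.1500 12.8000] k=[5 5 7 12 10 21 9 12]
t=19: x=[5.0000 5.3000 7.4500 10.9500 11.9500 17.5500 11.2500 11.5500] k=[8 7 8 7 15 18 16 8]
t=20: x=[7.8500 7.3000 7.7000 8.3500 14.2500 17.2500 15.1000 9.2000] k=[7 12 12 13 18 22 15 6]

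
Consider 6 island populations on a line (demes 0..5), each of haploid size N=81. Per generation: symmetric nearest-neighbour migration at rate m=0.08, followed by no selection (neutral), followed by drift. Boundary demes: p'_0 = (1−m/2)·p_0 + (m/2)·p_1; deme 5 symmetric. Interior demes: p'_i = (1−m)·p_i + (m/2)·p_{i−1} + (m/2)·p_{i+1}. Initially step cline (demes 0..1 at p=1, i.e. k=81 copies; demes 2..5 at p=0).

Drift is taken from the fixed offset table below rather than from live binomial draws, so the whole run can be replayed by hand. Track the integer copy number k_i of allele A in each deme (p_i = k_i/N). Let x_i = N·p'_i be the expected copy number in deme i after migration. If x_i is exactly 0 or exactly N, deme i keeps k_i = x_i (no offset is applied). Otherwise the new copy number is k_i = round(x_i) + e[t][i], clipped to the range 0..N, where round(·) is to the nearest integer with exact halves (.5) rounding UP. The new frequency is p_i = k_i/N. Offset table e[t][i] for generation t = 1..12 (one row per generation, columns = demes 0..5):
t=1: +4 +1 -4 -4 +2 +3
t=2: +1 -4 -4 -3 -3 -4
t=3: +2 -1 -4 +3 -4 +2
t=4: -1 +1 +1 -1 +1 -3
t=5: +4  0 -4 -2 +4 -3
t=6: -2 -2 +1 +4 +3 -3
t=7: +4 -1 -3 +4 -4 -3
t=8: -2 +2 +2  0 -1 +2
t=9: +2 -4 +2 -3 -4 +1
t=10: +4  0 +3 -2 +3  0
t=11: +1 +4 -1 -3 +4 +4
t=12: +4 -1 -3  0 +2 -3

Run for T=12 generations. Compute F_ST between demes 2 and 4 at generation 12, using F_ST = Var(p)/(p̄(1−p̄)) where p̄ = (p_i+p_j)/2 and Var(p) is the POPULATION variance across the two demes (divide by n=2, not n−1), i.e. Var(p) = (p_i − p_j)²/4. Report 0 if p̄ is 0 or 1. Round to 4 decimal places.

0.0078

t=0: k=[81 81 0 0 0 0]
t=1: x=[81.0000 77.7600 3.2400 0.0000 0.0000 0.0000] k=[81 79 0 0 0 0]
t=2: x=[80.9200 75.9200 3.1600 0.0000 0.0000 0.0000] k=[81 72 0 0 0 0]
t=3: x=[80.6400 69.4800 2.8800 0.0000 0.0000 0.0000] k=[81 68 0 0 0 0]
t=4: x=[80.4800 65.8000 2.7200 0.0000 0.0000 0.0000] k=[79 67 4 0 0 0]
t=5: x=[78.5200 64.9600 6.3600 0.1600 0.0000 0.0000] k=[81 65 2 0 0 0]
t=6: x=[80.3600 63.1200 4.4400 0.0800 0.0000 0.0000] k=[78 61 5 4 0 0]
t=7: x=[77.3200 59.4400 7.2000 3.8800 0.1600 0.0000] k=[81 58 4 8 0 0]
t=8: x=[80.0800 56.7600 6.3200 7.5200 0.3200 0.0000] k=[78 59 8 8 0 0]
t=9: x=[77.2400 57.7200 10.0400 7.6800 0.3200 0.0000] k=[79 54 12 5 0 0]
t=10: x=[78.0000 53.3200 13.4000 5.0800 0.2000 0.0000] k=[81 53 16 3 3 0]
t=11: x=[79.8800 52.6400 16.9600 3.5200 2.8800 0.1200] k=[81 57 16 1 7 4]
t=12: x=[80.0400 56.3200 17.0400 1.8400 6.6400 4.1200] k=[81 55 14 2 9 1]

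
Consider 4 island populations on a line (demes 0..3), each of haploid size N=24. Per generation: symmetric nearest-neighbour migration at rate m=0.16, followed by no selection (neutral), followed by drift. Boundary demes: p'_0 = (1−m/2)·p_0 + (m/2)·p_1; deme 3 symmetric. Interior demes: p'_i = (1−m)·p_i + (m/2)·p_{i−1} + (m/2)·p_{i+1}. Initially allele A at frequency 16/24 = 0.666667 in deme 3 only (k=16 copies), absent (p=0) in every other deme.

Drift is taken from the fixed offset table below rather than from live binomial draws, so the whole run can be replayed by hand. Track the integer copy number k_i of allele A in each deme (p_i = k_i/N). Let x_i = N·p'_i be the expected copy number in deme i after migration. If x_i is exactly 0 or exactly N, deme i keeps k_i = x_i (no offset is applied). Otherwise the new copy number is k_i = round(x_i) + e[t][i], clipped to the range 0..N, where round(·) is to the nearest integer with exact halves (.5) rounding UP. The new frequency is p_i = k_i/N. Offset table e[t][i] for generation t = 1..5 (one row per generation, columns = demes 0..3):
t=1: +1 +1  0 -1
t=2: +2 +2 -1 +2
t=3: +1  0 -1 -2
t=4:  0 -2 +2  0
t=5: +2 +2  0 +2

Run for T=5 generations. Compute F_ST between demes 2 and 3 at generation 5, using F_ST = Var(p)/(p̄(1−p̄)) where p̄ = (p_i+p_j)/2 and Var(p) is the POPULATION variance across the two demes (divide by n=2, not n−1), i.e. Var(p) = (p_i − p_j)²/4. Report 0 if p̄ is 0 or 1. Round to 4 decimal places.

t=0: k=[0 0 0 16]
t=1: x=[0.0000 0.0000 1.2800 14.7200] k=[0 0 1 14]
t=2: x=[0.0000 0.0800 1.9600 12.9600] k=[0 2 1 15]
t=3: x=[0.1600 1.7600 2.2000 13.8800] k=[1 2 1 12]
t=4: x=[1.0800 1.8400 1.9600 11.1200] k=[1 0 4 11]
t=5: x=[0.9200 0.4000 4.2400 10.4400] k=[3 2 4 12]

0.1250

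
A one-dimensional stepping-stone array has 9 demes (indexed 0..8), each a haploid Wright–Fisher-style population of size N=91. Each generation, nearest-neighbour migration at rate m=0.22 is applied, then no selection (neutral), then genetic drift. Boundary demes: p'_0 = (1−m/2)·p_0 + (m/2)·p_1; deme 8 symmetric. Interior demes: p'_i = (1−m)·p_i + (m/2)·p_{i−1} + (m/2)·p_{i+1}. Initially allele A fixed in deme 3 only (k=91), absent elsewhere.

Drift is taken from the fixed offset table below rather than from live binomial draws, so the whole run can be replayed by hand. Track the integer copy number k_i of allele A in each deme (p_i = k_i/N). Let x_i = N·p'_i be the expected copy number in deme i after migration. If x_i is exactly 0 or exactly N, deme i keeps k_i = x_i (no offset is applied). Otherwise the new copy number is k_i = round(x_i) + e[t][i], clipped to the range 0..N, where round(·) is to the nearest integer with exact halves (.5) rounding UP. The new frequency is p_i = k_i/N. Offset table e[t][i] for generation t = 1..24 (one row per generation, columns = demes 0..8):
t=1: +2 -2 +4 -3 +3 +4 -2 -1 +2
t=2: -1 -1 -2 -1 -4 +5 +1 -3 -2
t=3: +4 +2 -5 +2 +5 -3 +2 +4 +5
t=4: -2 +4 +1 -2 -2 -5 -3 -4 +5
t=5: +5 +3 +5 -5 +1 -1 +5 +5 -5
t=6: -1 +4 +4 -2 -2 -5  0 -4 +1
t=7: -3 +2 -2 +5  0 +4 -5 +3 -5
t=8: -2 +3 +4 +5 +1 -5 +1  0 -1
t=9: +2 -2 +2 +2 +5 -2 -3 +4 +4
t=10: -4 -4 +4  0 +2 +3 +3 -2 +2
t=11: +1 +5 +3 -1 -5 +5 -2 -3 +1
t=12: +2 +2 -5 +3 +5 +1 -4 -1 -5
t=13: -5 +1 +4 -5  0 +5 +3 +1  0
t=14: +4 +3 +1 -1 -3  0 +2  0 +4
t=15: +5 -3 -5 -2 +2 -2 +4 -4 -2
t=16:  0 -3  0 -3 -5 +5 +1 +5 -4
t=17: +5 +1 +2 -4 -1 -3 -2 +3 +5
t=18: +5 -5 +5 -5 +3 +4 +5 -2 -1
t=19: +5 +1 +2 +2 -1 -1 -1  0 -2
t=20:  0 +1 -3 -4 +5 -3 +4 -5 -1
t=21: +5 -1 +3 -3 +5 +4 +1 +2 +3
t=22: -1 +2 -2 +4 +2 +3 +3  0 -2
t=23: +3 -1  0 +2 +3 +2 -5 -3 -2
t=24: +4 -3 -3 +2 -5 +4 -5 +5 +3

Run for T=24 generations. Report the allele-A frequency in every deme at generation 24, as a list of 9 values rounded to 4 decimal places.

[0.4286, 0.2637, 0.2198, 0.2857, 0.2527, 0.3077, 0.0989, 0.1209, 0.0549]

t=0: k=[0 0 0 91 0 0 0 0 0]
t=1: x=[0.0000 0.0000 10.0100 70.9800 10.0100 0.0000 0.0000 0.0000 0.0000] k=[0 0 14 68 13 0 0 0 0]
t=2: x=[0.0000 1.5400 18.4000 56.0100 17.6200 1.4300 0.0000 0.0000 0.0000] k=[0 1 16 55 14 6 0 0 0]
t=3: x=[0.1100 2.5400 18.6400 46.2000 17.6300 6.2200 0.6600 0.0000 0.0000] k=[4 5 14 48 23 3 3 0 0]
t=4: x=[4.1100 5.8800 16.7500 41.5100 23.5500 5.2000 2.6700 0.3300 0.0000] k=[2 10 18 40 22 0 0 0 0]
t=5: x=[2.8800 10.0000 19.5400 35.6000 21.5600 2.4200 0.0000 0.0000 0.0000] k=[8 13 25 31 23 1 0 0 0]
t=6: x=[8.5500 13.7700 24.3400 29.4600 21.4600 3.3100 0.1100 0.0000 0.0000] k=[8 18 28 27 19 0 0 0 0]
t=7: x=[9.1000 18.0000 26.7900 26.2300 17.7900 2.0900 0.0000 0.0000 0.0000] k=[6 20 25 31 18 6 0 0 0]
t=8: x=[7.5400 19.0100 25.1100 28.9100 18.1100 6.6600 0.6600 0.0000 0.0000] k=[6 22 29 34 19 2 2 0 0]
t=9: x=[7.7600 21.0100 28.7800 31.8000 18.7800 3.8700 1.7800 0.2200 0.0000] k=[10 19 31 34 24 2 0 4 0]
t=10: x=[10.9900 19.3300 30.0100 32.5700 22.6800 4.2000 0.6600 3.1200 0.4400] k=[7 15 34 33 25 7 4 1 2]
t=11: x=[7.8800 16.2100 31.8000 32.2300 23.9000 8.6500 4.0000 1.4400 1.8900] k=[9 21 35 31 19 14 2 0 3]
t=12: x=[10.3200 21.2200 33.0200 30.1200 19.7700 13.2300 3.1000 0.5500 2.6700] k=[12 23 28 33 25 14 0 0 0]
t=13: x=[13.2100 22.3400 28.0000 31.5700 24.6700 13.6700 1.5400 0.0000 0.0000] k=[8 23 32 27 25 19 5 0 0]
t=14: x=[9.6500 22.3400 30.4600 27.3300 24.5600 18.1200 5.9900 0.5500 0.0000] k=[14 25 31 26 22 18 8 1 0]
t=15: x=[15.2100 24.4500 29.7900 26.1100 22.0000 17.3400 8.3300 1.6600 0.1100] k=[20 21 25 24 24 15 12 0 0]
t=16: x=[20.1100 21.3300 24.4500 24.1100 23.0100 15.6600 11.0100 1.3200 0.0000] k=[20 18 24 21 18 21 12 6 0]
t=17: x=[19.7800 18.8800 23.0100 21.0000 18.6600 19.6800 12.3300 6.0000 0.6600] k=[25 20 25 17 18 17 10 9 6]
t=18: x=[24.4500 21.1000 23.5700 17.9900 17.7800 16.3400 10.6600 8.7800 6.3300] k=[29 16 29 13 21 20 16 7 5]
t=19: x=[27.5700 18.8600 25.8100 15.6400 20.0100 19.6700 15.4500 7.7700 5.2200] k=[33 20 28 18 19 19 14 8 3]
t=20: x=[31.5700 22.3100 26.0200 19.2100 18.8900 18.4500 13.8900 8.1100 3.5500] k=[32 23 23 15 24 15 18 3 3]
t=21: x=[31.0100 23.9900 22.1200 16.8700 22.0200 16.3200 16.0200 4.6500 3.0000] k=[36 23 25 14 27 20 17 7 6]
t=22: x=[34.5700 24.6500 23.5700 16.6400 24.8000 20.4400 16.2300 7.9900 6.1100] k=[34 27 22 21 27 23 19 8 4]
t=23: x=[33.2300 27.2200 22.4400 21.7700 25.9000 23.0000 18.2300 8.7700 4.4400] k=[36 26 22 24 29 25 13 6 2]
t=24: x=[34.9000 26.6600 22.6600 24.3300 28.0100 24.1200 13.5500 6.3300 2.4400] k=[39 24 20 26 23 28 9 11 5]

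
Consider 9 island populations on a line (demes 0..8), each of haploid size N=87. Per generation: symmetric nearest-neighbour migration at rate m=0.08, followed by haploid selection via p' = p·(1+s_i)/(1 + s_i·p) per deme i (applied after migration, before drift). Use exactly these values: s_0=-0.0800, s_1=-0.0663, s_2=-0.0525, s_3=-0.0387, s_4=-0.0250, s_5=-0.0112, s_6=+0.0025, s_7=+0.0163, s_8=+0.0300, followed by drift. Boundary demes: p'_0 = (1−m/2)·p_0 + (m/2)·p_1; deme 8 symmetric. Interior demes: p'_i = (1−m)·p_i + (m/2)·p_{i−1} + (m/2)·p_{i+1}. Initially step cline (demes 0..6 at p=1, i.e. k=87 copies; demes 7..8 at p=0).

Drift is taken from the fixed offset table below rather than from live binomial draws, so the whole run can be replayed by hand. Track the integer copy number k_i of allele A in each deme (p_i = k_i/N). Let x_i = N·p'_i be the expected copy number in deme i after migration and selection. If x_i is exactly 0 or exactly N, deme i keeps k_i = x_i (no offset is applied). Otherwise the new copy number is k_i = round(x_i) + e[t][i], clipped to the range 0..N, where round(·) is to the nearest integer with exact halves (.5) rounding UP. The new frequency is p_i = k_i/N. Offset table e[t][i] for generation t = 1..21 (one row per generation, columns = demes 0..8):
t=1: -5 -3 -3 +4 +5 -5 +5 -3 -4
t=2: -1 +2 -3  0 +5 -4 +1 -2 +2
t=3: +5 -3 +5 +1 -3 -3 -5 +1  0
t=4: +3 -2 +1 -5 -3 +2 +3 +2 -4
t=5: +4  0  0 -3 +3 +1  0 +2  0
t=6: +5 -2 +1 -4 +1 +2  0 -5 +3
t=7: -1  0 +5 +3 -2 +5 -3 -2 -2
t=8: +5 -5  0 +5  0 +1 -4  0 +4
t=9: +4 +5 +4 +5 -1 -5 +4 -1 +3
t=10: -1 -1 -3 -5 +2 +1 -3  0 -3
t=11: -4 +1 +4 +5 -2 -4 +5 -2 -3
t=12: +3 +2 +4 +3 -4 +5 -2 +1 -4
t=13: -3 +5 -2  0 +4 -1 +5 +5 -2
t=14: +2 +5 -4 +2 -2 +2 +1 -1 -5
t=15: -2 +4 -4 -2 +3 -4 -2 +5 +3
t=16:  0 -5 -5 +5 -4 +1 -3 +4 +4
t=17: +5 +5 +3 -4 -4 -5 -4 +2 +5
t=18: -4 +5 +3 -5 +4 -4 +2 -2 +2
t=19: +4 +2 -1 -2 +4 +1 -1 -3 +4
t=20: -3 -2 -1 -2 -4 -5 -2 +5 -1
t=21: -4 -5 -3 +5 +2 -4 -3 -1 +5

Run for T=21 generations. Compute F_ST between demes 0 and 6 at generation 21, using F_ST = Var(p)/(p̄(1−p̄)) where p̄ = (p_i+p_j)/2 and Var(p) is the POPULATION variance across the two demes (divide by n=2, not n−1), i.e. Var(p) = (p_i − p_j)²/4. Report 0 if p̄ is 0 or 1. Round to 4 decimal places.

0.1910

t=0: k=[87 87 87 87 87 87 87 0 0]
t=1: x=[87.0000 87.0000 87.0000 87.0000 87.0000 87.0000 83.5283 3.5344 0.0000] k=[87 87 87 87 87 87 87 1 0]
t=2: x=[87.0000 87.0000 87.0000 87.0000 87.0000 87.0000 83.5682 4.4680 0.0412] k=[87 87 87 87 87 87 85 2 2]
t=3: x=[87.0000 87.0000 87.0000 87.0000 87.0000 86.9191 81.7723 5.4013 2.0586] k=[87 87 87 87 87 84 77 6 2]
t=4: x=[87.0000 87.0000 87.0000 87.0000 86.8769 83.8055 74.4668 8.8072 2.2231] k=[87 87 87 87 84 86 77 11 0]
t=5: x=[87.0000 87.0000 87.0000 86.8752 84.1306 85.5440 74.7463 13.3821 0.4531] k=[87 87 87 84 87 87 75 15 0]
t=6: x=[87.0000 87.0000 86.8734 84.1326 86.8769 86.5146 73.1092 17.0203 0.6179] k=[87 87 87 80 87 87 73 12 4]
t=7: x=[87.0000 87.0000 86.7045 80.3206 86.7128 86.4337 71.1524 14.3123 4.4430] k=[87 87 87 83 85 87 68 12 2]
t=8: x=[87.0000 87.0000 86.8312 83.0954 84.9499 86.1506 66.5591 14.0292 2.4700] k=[87 87 87 87 85 87 63 14 6]
t=9: x=[87.0000 87.0000 87.0000 86.9168 85.1138 85.9484 62.0445 15.8485 6.4954] k=[87 87 87 87 84 81 66 15 9]
t=10: x=[87.0000 87.0000 87.0000 86.8752 83.9258 80.4521 64.6016 17.0203 9.4870] k=[87 87 87 82 86 81 62 17 6]
t=11: x=[87.0000 87.0000 86.7889 82.1835 85.6057 80.3714 61.0055 18.5953 6.6185] k=[87 87 87 87 84 76 66 17 4]
t=12: x=[87.0000 87.0000 87.0000 86.8752 83.7210 75.8106 64.4817 18.6760 4.6484] k=[87 87 87 87 80 81 62 20 1]
t=13: x=[87.0000 87.0000 87.0000 86.7088 80.1622 80.1291 61.1254 21.1780 1.8117] k=[87 87 87 87 84 79 66 26 0]
t=14: x=[87.0000 87.0000 87.0000 86.8752 83.8439 78.5949 64.9611 26.8593 1.0708] k=[87 87 87 87 82 81 66 26 0]
t=15: x=[87.0000 87.0000 87.0000 86.7920 82.0430 80.3714 65.0410 26.8593 1.0708] k=[87 87 87 85 85 76 63 32 4]
t=16: x=[87.0000 87.0000 86.9156 85.0045 84.5812 75.7300 62.3242 32.4483 5.2643] k=[87 87 82 87 81 77 59 36 9]
t=17: x=[87.0000 86.7858 82.1593 86.5424 80.9388 76.3351 58.8476 36.1812 10.3464] k=[87 87 85 83 77 71 55 38 15]
t=18: x=[87.0000 86.9143 84.8919 82.6808 76.7737 70.4496 55.0105 38.1059 16.3081] k=[87 87 87 78 81 66 57 36 18]
t=19: x=[87.0000 87.0000 86.6201 78.1718 80.1213 66.0614 56.5694 36.4620 19.1579] k=[87 87 86 76 84 67 56 33 23]
t=20: x=[87.0000 86.9572 85.5659 76.3568 82.9023 67.0675 55.5701 33.8538 23.9091] k=[87 85 85 74 79 62 54 39 23]
t=21: x=[86.9131 84.9469 84.4288 74.2155 77.9161 62.1606 53.7713 39.3081 24.1523] k=[83 80 81 79 80 58 51 38 29]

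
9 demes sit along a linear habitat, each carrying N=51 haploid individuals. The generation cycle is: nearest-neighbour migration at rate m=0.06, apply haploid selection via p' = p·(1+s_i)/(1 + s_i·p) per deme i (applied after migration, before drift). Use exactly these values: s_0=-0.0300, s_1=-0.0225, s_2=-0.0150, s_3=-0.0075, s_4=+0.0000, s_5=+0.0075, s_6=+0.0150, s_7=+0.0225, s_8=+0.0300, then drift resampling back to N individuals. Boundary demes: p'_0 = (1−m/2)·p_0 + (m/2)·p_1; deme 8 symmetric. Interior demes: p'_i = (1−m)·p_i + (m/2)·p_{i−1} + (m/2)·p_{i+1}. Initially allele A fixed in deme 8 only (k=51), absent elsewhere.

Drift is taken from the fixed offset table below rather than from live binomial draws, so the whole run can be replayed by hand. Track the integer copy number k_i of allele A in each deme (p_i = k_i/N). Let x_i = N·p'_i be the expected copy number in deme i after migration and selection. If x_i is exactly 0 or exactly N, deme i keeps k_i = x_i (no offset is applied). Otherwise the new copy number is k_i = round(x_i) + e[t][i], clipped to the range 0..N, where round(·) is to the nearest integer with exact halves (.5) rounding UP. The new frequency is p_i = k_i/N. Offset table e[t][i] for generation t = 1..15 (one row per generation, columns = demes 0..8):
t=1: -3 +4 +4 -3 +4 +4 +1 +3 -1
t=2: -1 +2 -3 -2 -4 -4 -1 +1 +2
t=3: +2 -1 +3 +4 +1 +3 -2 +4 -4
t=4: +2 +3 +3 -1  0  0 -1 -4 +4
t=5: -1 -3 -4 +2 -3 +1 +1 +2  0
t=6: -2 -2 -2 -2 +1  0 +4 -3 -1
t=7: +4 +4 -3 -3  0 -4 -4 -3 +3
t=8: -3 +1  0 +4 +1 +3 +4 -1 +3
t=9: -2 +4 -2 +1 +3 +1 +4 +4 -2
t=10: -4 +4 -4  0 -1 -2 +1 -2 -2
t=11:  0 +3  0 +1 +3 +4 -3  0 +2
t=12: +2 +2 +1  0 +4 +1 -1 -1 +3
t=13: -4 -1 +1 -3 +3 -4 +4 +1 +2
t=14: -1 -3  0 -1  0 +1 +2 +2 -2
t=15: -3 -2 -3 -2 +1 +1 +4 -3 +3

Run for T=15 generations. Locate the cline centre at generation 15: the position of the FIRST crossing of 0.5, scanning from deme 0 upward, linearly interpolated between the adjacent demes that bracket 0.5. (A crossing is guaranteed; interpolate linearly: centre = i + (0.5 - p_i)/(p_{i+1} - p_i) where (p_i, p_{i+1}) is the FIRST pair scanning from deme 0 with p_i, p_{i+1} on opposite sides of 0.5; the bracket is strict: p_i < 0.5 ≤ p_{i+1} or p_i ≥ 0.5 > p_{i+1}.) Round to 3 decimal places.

t=0: k=[0 0 0 0 0 0 0 0 51]
t=1: x=[0.0000 0.0000 0.0000 0.0000 0.0000 0.0000 0.0000 1.5634 49.5133] k=[0 0 0 0 0 0 0 5 49]
t=2: x=[0.0000 0.0000 0.0000 0.0000 0.0000 0.0000 0.1522 6.2917 47.7706] k=[0 0 0 0 0 0 0 7 50]
t=3: x=[0.0000 0.0000 0.0000 0.0000 0.0000 0.0000 0.2131 8.2325 48.7738] k=[0 0 0 0 0 0 0 12 45]
t=4: x=[0.0000 0.0000 0.0000 0.0000 0.0000 0.0000 0.3654 12.8426 44.1864] k=[0 0 0 0 0 0 0 9 48]
t=5: x=[0.0000 0.0000 0.0000 0.0000 0.0000 0.0000 0.2740 10.0787 46.9418] k=[0 0 0 0 0 0 1 12 47]
t=6: x=[0.0000 0.0000 0.0000 0.0000 0.0000 0.0302 1.3190 12.9336 46.0829] k=[0 0 0 0 0 0 5 10 45]
t=7: x=[0.0000 0.0000 0.0000 0.0000 0.0000 0.1511 5.0675 11.0919 44.1277] k=[0 0 0 0 0 0 1 8 47]
t=8: x=[0.0000 0.0000 0.0000 0.0000 0.0000 0.0302 1.1973 9.1255 45.9657] k=[0 0 0 0 0 3 5 8 49]
t=9: x=[0.0000 0.0000 0.0000 0.0000 0.0900 2.9910 5.0979 9.3081 47.8583] k=[0 0 0 0 3 4 9 13 46]
t=10: x=[0.0000 0.0000 0.0000 0.0893 2.9400 4.1484 9.0806 14.0958 45.1645] k=[0 0 0 0 2 2 10 12 43]
t=11: x=[0.0000 0.0000 0.0000 0.0596 1.9400 2.2561 9.9386 13.0853 42.2857] k=[0 0 0 1 5 6 7 13 44]
t=12: x=[0.0000 0.0000 0.0296 1.0820 4.9100 6.0397 7.2420 13.9746 43.2659] k=[0 0 1 1 9 7 6 13 46]
t=13: x=[0.0000 0.0293 0.9557 1.2309 8.7000 7.0754 6.3220 14.0049 45.1645] k=[0 0 2 0 12 3 10 15 47]
t=14: x=[0.0000 0.0587 1.8528 0.4169 11.3700 3.5043 10.0597 16.0538 46.1708] k=[0 0 2 0 11 5 12 18 44]
t=15: x=[0.0000 0.0587 1.8528 0.3871 10.4900 5.4261 12.1069 18.8637 43.4129] k=[0 0 0 0 11 6 16 16 46]

7.317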